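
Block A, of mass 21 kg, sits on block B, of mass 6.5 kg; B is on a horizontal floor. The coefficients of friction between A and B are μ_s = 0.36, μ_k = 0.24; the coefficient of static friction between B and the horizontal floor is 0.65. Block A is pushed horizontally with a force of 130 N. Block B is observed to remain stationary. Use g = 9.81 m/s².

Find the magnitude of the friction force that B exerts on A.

The normal force B exerts on A is simply A's weight, N₁ = 206 N.
Maximum static friction on A from B: μ_s N₁ = 0.36×206 = 74.16 N.
P = 130 N exceeds that limit, so A slips over B and the interface friction becomes kinetic: f₁ = μ_k N₁ = 0.24×206 = 49.4 N.
B experiences an equal 49.4 N forward from A (third law). B is in equilibrium, so the floor supplies f₂ = 49.4 N of static friction (limit μ_s(m_A+m_B)g = 175.4 N, not exceeded).

f ≈ 49.4 N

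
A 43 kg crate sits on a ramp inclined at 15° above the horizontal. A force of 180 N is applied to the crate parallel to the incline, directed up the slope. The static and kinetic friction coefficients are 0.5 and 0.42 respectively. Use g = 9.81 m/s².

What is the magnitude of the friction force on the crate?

f ≈ 70.8 N (down the incline)

Perpendicular to the surface, N = m g cos θ = 43·9.81·cos 15° = 407.5 N.
For equilibrium along the incline the friction force must supply f = m g sin θ − P = 109.2 − 180 = -70.82 N (positive meaning up-slope).
The static-friction ceiling is μ_s N = 0.5 × 407.5 = 203.7 N.
Since |-70.82| ≤ 203.7 N, no slip — friction simply equals what equilibrium demands.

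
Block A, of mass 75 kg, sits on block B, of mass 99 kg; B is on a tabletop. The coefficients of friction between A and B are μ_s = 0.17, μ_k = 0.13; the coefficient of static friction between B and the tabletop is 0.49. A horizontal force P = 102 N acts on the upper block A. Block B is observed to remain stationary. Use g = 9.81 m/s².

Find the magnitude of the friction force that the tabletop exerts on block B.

f ≈ 102 N

Normal force at the A–B interface: N₁ = m_A g = 735.8 N.
So the A–B interface can sustain at most μ_s N₁ = 125.1 N of static friction.
P = 102 N is within that limit, so A and B move together (both at rest); the A–B friction is simply f₁ = P = 102 N.
By Newton's third law B feels 102 N forward from A. With B stationary, the floor's static friction on B balances it: f₂ = 102 N (well within μ_s(m_A+m_B)g = 836.4 N).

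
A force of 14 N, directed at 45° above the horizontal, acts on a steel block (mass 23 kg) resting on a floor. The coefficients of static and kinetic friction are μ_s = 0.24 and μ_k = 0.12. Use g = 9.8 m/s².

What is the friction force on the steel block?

f ≈ 9.9 N

N = m g − P sin α = 225.4 − 14×sin 45° = 215.5 N.
The horizontal driving force is P cos α = 9.899 N, so equilibrium needs friction f = 9.899 N.
The static-friction limit is μ_s N = 51.72 N.
Since 9.899 N does not exceed the limit, the steel block stays at rest and f = 9.9 N.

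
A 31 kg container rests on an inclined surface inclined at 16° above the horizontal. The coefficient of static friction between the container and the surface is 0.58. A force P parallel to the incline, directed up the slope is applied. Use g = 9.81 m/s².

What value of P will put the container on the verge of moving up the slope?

P ≈ 253 N

At impending motion up the slope, friction acts down-slope at its limit: f = μ_s N.
P is parallel to the surface, so N = m g cos θ = 292 N.
Along the incline: P = m g sin θ + μ_s N = 83.8 + 0.58×292 = 253 N.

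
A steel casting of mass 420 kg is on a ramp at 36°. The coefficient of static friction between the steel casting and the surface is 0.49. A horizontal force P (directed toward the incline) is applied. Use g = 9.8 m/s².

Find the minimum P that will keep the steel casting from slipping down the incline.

The steel casting tends to slide down (tan θ > μ_s), so at the point of impending slip friction acts up-slope at its limit: f = μ_s N.
Perpendicular to the incline: N = m g cos θ + P sin θ.
Along the incline: P cos θ + μ_s N = m g sin θ, i.e. P cos θ + μ_s (m g cos θ + P sin θ) = m g sin θ.
Solving, P (cos θ + μ_s sin θ) = m g (sin θ − μ_s cos θ), so P = 4120×0.1914/1.097 = 718 N.

P_min ≈ 718 N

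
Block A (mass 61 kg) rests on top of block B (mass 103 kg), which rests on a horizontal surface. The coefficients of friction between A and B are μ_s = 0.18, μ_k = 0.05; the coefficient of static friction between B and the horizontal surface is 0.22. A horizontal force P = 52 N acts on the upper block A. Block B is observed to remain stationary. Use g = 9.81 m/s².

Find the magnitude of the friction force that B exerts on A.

The normal force B exerts on A is simply A's weight, N₁ = 598.4 N.
Maximum static friction on A from B: μ_s N₁ = 0.18×598.4 = 107.7 N.
Since P = 52 N ≤ 107.7 N, A does not slip on B; friction on A equals P = 52 N.
B experiences an equal 52 N forward from A (third law). B is in equilibrium, so the floor supplies f₂ = 52 N of static friction (limit μ_s(m_A+m_B)g = 353.9 N, not exceeded).

f ≈ 52 N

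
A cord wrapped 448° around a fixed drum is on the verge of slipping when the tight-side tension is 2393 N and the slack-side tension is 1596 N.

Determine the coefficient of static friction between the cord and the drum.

T₂/T₁ = e^{μβ} → μ = ln(T₂/T₁)/β.
β = 448° = 7.819 rad.
μ = ln(2393/1596)/7.819 = ln(1.499)/7.819 = 0.0518.

μ ≈ 0.0518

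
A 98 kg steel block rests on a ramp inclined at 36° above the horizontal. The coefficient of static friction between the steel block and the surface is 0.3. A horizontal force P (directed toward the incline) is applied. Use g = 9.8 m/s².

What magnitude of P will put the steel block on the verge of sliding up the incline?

At impending motion up the slope, friction acts down-slope at its limit: f = μ_s N.
Perpendicular to the incline: N = m g cos θ + P sin θ.
Along the incline: P cos θ = m g sin θ + μ_s N = m g sin θ + μ_s (m g cos θ + P sin θ).
Solving, P (cos θ − μ_s sin θ) = m g (sin θ + μ_s cos θ), so P = 98×9.8×(sin 36° + 0.3 cos 36°)/(cos 36° − 0.3 sin 36°) = 960×0.8305/0.6327 = 1260 N.

P ≈ 1260 N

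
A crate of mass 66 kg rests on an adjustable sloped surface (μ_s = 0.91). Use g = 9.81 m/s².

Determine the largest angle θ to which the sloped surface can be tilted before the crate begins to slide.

At the slip threshold, m g sin θ = μ_s · m g cos θ, so tan θ = μ_s.
θ_max = arctan(0.91) = 42.3°.

θ_max ≈ 42.3°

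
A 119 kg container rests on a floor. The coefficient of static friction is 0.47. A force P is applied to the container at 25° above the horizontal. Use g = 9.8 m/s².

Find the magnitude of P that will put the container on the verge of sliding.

P ≈ 496 N

N = m g − P sin α (the pull lifts the container).
At impending slip, P cos α = μ_s N = μ_s (m g − P sin α).
Solving: P (cos α + μ_s sin α) = μ_s m g → P = 0.47×1170/(cos 25° + 0.47 sin 25°) = 548/1.105 = 496 N.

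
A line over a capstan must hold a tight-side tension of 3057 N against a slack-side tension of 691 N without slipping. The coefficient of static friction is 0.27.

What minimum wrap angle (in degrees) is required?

β_min ≈ 316°

T₂/T₁ = e^{μβ} → β = ln(T₂/T₁)/μ.
β = ln(3057/691)/0.27 = 1.487/0.27 = 5.508 rad.
In degrees: β = 5.508 × 180/π = 316°.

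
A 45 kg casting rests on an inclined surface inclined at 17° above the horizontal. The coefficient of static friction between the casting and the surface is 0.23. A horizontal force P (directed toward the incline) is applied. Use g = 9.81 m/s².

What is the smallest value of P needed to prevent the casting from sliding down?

The casting tends to slide down (tan θ > μ_s), so at the point of impending slip friction acts up-slope at its limit: f = μ_s N.
Perpendicular to the incline: N = m g cos θ + P sin θ.
Along the incline: P cos θ + μ_s N = m g sin θ, i.e. P cos θ + μ_s (m g cos θ + P sin θ) = m g sin θ.
Solving, P (cos θ + μ_s sin θ) = m g (sin θ − μ_s cos θ), so P = 441×0.07242/1.024 = 31.2 N.

P_min ≈ 31.2 N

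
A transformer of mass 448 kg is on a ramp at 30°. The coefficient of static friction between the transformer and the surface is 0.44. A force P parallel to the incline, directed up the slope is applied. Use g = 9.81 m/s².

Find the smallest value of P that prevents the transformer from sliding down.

P_min ≈ 523 N

The transformer tends to slide down (tan θ > μ_s), so at the point of impending slip friction acts up-slope at its limit: f = μ_s N.
P is parallel to the surface, so N = m g cos θ = 3810 N.
Along the incline: P + μ_s N = m g sin θ, so P = 2200 − 0.44×3810 = 523 N.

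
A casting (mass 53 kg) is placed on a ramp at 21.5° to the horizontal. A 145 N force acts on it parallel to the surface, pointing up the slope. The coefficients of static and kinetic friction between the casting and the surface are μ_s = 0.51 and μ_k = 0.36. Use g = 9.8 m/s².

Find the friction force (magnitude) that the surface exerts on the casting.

The normal reaction is N = m g cos θ = 483.3 N.
For equilibrium along the incline the friction force must supply f = m g sin θ − P = 190.4 − 145 = 45.36 N (positive meaning up-slope).
Static friction can supply at most μ_s N = 246.5 N.
Since |45.36| ≤ 246.5 N, the casting remains in static equilibrium and friction takes exactly the required value.

f ≈ 45.4 N (up the incline)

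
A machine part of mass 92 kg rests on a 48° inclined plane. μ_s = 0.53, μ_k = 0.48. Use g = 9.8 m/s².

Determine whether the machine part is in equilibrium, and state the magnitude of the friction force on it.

f ≈ 290 N

N = m g cos θ = 603 N.
Down-slope weight component: m g sin θ = 670 N.
μ_s N = 320 N.
670 > 320 N, so it slides; kinetic friction f = μ_k N = 0.48×603 = 290 N.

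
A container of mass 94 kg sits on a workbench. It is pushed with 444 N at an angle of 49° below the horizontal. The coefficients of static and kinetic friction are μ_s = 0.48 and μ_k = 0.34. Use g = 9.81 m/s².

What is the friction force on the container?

f ≈ 291 N

N = m g + P sin α = 922.1 + 444×sin 49° = 1257 N.
Horizontally, friction must balance P cos α = 291.3 N.
μ_s N = 0.48 × 1257 = 603.5 N.
Since 291.3 N does not exceed the limit, the container stays at rest and f = 291 N.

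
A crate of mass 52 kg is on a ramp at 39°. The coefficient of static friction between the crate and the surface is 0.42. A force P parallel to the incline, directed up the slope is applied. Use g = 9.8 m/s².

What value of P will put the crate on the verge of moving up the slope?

At impending motion up the slope, friction acts down-slope at its limit: f = μ_s N.
P is parallel to the surface, so N = m g cos θ = 396 N.
Along the incline: P = m g sin θ + μ_s N = 321 + 0.42×396 = 487 N.

P ≈ 487 N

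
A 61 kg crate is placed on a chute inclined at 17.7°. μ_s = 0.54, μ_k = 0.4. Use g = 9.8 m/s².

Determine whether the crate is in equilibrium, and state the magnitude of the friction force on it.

N = m g cos θ = 570 N.
Down-slope weight component: m g sin θ = 182 N.
μ_s N = 308 N.
182 ≤ 308 N, so it stays put; friction = 182 N.

f ≈ 182 N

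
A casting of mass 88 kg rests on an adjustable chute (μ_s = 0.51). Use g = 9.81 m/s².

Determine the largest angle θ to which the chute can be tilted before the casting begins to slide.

At the slip threshold, m g sin θ = μ_s · m g cos θ, so tan θ = μ_s.
θ_max = arctan(0.51) = 27°.

θ_max ≈ 27°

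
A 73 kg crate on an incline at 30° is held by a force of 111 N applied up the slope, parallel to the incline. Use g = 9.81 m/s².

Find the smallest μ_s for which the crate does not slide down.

N = m g cos θ = 620.2 N.
Friction must make up the shortfall along the incline: f = m g sin θ − P = 358.1 − 111 = 247.1 N.
At the threshold f = μ_s N, so μ_s,min = 247.1/620.2 = 0.398.

μ_s,min ≈ 0.398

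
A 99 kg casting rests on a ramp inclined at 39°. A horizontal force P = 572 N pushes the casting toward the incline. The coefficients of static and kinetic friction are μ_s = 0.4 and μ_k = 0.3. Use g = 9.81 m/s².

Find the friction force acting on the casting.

Normal direction: N = m g cos θ + P sin θ = 1115 N.
Parallel to the incline: P cos θ − m g sin θ = 444.5 − 611.2 = -166.7 N; the friction needed to balance this is 166.7 N acting up the slope.
Maximum static friction: μ_s N = 0.4 × 1115 = 445.9 N.
Since 166.7 N is within the 445.9 N limit, the casting stays put and friction is exactly 167 N.

f ≈ 167 N (up the incline)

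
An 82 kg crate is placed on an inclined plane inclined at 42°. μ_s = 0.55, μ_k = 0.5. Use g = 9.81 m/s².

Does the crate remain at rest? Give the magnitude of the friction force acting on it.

N = m g cos θ = 598 N.
Down-slope weight component: m g sin θ = 538 N.
μ_s N = 329 N.
538 > 329 N, so it slides; kinetic friction f = μ_k N = 0.5×598 = 299 N.

f ≈ 299 N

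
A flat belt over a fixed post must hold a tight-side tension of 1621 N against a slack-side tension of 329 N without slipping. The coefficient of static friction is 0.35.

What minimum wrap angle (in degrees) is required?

T₂/T₁ = e^{μβ} → β = ln(T₂/T₁)/μ.
β = ln(1621/329)/0.35 = 1.595/0.35 = 4.556 rad.
In degrees: β = 4.556 × 180/π = 261°.

β_min ≈ 261°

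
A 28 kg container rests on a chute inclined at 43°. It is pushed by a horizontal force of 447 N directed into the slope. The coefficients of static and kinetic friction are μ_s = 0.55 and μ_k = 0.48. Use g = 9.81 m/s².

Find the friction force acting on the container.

The horizontal push has a component P sin θ into the surface, so N = m g cos θ + P sin θ = 200.9 + 304.9 = 505.7 N.
Parallel to the incline: P cos θ − m g sin θ = 326.9 − 187.3 = 139.6 N; the friction needed to balance this is 139.6 N acting down the slope.
The limit of static friction is μ_s N = 278.2 N.
Since 139.6 N is within the 278.2 N limit, the container stays put and friction is exactly 140 N.

f ≈ 140 N (down the incline)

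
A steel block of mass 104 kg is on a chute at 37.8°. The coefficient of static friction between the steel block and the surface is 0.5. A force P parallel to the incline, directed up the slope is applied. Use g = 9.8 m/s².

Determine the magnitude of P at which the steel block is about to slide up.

At impending motion up the slope, friction acts down-slope at its limit: f = μ_s N.
P is parallel to the surface, so N = m g cos θ = 805 N.
Along the incline: P = m g sin θ + μ_s N = 625 + 0.5×805 = 1030 N.

P ≈ 1030 N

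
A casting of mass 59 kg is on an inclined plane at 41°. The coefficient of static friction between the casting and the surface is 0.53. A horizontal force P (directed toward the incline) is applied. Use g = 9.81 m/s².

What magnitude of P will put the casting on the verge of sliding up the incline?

P ≈ 1500 N

At impending motion up the slope, friction acts down-slope at its limit: f = μ_s N.
Perpendicular to the incline: N = m g cos θ + P sin θ.
Along the incline: P cos θ = m g sin θ + μ_s N = m g sin θ + μ_s (m g cos θ + P sin θ).
Solving, P (cos θ − μ_s sin θ) = m g (sin θ + μ_s cos θ), so P = 59×9.81×(sin 41° + 0.53 cos 41°)/(cos 41° − 0.53 sin 41°) = 579×1.056/0.407 = 1500 N.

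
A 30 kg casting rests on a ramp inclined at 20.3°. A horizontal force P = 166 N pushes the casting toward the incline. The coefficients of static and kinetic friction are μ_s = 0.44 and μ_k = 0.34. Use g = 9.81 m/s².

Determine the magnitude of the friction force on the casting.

Resolve perpendicular to the incline: N = m g cos θ + P sin θ = 30×9.81×cos 20.3° + 166×sin 20.3° = 333.6 N.
Parallel to the incline: P cos θ − m g sin θ = 155.7 − 102.1 = 53.59 N; the friction needed to balance this is 53.59 N acting down the slope.
The limit of static friction is μ_s N = 146.8 N.
|f_req| = 53.59 ≤ 146.8 N → the casting is in equilibrium; friction equals the required value.

f ≈ 53.6 N (down the incline)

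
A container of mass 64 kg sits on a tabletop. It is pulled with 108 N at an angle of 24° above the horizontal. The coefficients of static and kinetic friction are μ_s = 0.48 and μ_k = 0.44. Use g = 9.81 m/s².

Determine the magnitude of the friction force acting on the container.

N = m g − P sin α = 627.8 − 108×sin 24° = 583.9 N.
Horizontally, friction must balance P cos α = 98.66 N.
The static-friction limit is μ_s N = 280.3 N.
98.66 ≤ 280.3 N → static; friction equals the required 98.7 N.

f ≈ 98.7 N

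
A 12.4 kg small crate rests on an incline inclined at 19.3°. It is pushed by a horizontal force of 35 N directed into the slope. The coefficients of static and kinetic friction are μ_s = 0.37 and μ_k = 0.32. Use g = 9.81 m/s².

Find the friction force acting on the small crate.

Resolve perpendicular to the incline: N = m g cos θ + P sin θ = 12.4×9.81×cos 19.3° + 35×sin 19.3° = 126.4 N.
Parallel to the incline: P cos θ − m g sin θ = 33.03 − 40.21 = -7.172 N; the friction needed to balance this is 7.172 N acting up the slope.
Maximum static friction: μ_s N = 0.37 × 126.4 = 46.76 N.
|f_req| = 7.172 ≤ 46.76 N → the small crate is in equilibrium; friction equals the required value.

f ≈ 7.17 N (up the incline)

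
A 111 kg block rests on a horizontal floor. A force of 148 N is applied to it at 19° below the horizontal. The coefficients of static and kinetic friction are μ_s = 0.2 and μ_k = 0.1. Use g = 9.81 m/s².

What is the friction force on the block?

f ≈ 140 N

Vertical equilibrium gives N = m g + P sin α = 1137 N.
Horizontally, friction must balance P cos α = 139.9 N.
μ_s N = 0.2 × 1137 = 227.4 N.
Since 139.9 N does not exceed the limit, the block stays at rest and f = 140 N.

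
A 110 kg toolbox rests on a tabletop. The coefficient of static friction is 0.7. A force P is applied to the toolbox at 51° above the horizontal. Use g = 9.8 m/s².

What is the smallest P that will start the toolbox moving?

P ≈ 643 N

N = m g − P sin α (the pull lifts the toolbox).
At impending slip, P cos α = μ_s N = μ_s (m g − P sin α).
Solving: P (cos α + μ_s sin α) = μ_s m g → P = 0.7×1080/(cos 51° + 0.7 sin 51°) = 755/1.173 = 643 N.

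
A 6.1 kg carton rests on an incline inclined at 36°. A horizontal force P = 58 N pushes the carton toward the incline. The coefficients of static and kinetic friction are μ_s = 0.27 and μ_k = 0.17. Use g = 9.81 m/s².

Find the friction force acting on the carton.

Normal direction: N = m g cos θ + P sin θ = 82.5 N.
Along the incline, the net driving force (taking up-slope positive) is P cos θ − m g sin θ = 46.92 − 35.17 = 11.75 N, so equilibrium requires friction f = -11.75 N (down-slope).
Maximum static friction: μ_s N = 0.27 × 82.5 = 22.28 N.
|f_req| = 11.75 ≤ 22.28 N → the carton is in equilibrium; friction equals the required value.

f ≈ 11.7 N (down the incline)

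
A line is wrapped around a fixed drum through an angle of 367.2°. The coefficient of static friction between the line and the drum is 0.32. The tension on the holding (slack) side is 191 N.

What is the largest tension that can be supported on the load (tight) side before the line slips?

At impending slip the capstan equation gives T₂/T₁ = e^{μβ} with β in radians.
β = 367.2° × π/180 = 6.409 rad.
e^{μβ} = e^{0.32×6.409} = 7.774.
T₂ = T₁ · e^{μβ} = 191 × 7.774 = 1480 N.

T_max ≈ 1480 N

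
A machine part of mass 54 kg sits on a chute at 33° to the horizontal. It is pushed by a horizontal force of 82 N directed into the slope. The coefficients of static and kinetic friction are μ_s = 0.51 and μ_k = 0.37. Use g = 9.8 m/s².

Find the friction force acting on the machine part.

The horizontal push has a component P sin θ into the surface, so N = m g cos θ + P sin θ = 443.8 + 44.66 = 488.5 N.
Parallel to the incline: P cos θ − m g sin θ = 68.77 − 288.2 = -219.5 N; the friction needed to balance this is 219.5 N acting up the slope.
The limit of static friction is μ_s N = 249.1 N.
Since 219.5 N is within the 249.1 N limit, the machine part stays put and friction is exactly 219 N.

f ≈ 219 N (up the incline)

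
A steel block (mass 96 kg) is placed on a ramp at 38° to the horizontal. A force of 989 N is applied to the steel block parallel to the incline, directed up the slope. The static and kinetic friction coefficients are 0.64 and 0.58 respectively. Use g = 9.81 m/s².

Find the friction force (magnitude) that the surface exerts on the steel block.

f ≈ 409 N (down the incline)

Normal force: N = m g cos θ = 96 × 9.81 × cos 38° = 742.1 N.
For equilibrium along the incline the friction force must supply f = m g sin θ − P = 579.8 − 989 = -409.2 N (positive meaning up-slope).
Static friction can supply at most μ_s N = 475 N.
Since |-409.2| ≤ 475 N, static friction is sufficient; f equals the required value, not μ_s N.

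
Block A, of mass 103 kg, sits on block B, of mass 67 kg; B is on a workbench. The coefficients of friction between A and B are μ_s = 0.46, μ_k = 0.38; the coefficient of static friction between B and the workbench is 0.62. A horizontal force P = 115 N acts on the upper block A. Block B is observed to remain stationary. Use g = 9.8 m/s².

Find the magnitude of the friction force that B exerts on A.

The normal force B exerts on A is simply A's weight, N₁ = 1009 N.
So the A–B interface can sustain at most μ_s N₁ = 464.3 N of static friction.
Since P = 115 N ≤ 464.3 N, A does not slip on B; friction on A equals P = 115 N.
By Newton's third law B feels 115 N forward from A. With B stationary, the floor's static friction on B balances it: f₂ = 115 N (well within μ_s(m_A+m_B)g = 1033 N).

f ≈ 115 N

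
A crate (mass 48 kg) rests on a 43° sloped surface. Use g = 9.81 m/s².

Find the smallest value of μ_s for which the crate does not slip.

At the slip threshold m g sin θ = μ_s m g cos θ, so μ_s,min = tan θ.
μ_s,min = tan 43° = 0.933.

μ_s,min ≈ 0.933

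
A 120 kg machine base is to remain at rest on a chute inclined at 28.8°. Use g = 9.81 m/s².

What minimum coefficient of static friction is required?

At the slip threshold m g sin θ = μ_s m g cos θ, so μ_s,min = tan θ.
μ_s,min = tan 28.8° = 0.55.

μ_s,min ≈ 0.55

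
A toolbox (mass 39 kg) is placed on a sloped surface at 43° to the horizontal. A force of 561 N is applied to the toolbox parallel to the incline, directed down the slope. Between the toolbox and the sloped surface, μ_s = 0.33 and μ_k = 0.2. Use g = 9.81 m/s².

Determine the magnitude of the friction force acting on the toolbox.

Perpendicular to the surface, N = m g cos θ = 39·9.81·cos 43° = 279.8 N.
For equilibrium along the incline the friction force must supply f = m g sin θ + P = 260.9 + 561 = 821.9 N (positive meaning up-slope).
Maximum static friction available: μ_s N = 0.33 × 279.8 = 92.34 N.
|821.9| exceeds 92.34 N, so the toolbox slips down-slope; friction is kinetic, f = μ_k N = 0.2×279.8 = 56 N.

f ≈ 56 N (up the incline)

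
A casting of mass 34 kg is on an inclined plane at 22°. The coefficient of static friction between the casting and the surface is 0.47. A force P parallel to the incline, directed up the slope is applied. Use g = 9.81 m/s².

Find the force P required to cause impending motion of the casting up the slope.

At impending motion up the slope, friction acts down-slope at its limit: f = μ_s N.
P is parallel to the surface, so N = m g cos θ = 309 N.
Along the incline: P = m g sin θ + μ_s N = 125 + 0.47×309 = 270 N.

P ≈ 270 N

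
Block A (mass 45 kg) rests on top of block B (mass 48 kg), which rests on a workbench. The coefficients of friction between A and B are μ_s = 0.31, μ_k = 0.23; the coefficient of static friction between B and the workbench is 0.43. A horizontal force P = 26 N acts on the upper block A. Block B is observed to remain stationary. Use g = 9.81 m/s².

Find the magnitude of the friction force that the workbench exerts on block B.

f ≈ 26 N

Normal force at the A–B interface: N₁ = m_A g = 441.5 N.
Maximum static friction on A from B: μ_s N₁ = 0.31×441.5 = 136.8 N.
P = 26 N is within that limit, so A and B move together (both at rest); the A–B friction is simply f₁ = P = 26 N.
B experiences an equal 26 N forward from A (third law). B is in equilibrium, so the floor supplies f₂ = 26 N of static friction (limit μ_s(m_A+m_B)g = 392.3 N, not exceeded).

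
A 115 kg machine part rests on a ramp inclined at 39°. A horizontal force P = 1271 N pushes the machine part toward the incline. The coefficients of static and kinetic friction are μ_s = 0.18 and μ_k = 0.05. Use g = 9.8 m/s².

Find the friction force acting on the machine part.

The horizontal push has a component P sin θ into the surface, so N = m g cos θ + P sin θ = 875.8 + 799.9 = 1676 N.
Parallel to the incline: P cos θ − m g sin θ = 987.8 − 709.2 = 278.5 N; the friction needed to balance this is 278.5 N acting down the slope.
The limit of static friction is μ_s N = 301.6 N.
Since 278.5 N is within the 301.6 N limit, the machine part stays put and friction is exactly 279 N.

f ≈ 279 N (down the incline)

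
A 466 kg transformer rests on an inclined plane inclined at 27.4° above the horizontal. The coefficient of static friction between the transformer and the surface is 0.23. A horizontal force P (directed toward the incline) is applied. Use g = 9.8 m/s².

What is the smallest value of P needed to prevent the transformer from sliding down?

P_min ≈ 1180 N

The transformer tends to slide down (tan θ > μ_s), so at the point of impending slip friction acts up-slope at its limit: f = μ_s N.
Perpendicular to the incline: N = m g cos θ + P sin θ.
Along the incline: P cos θ + μ_s N = m g sin θ, i.e. P cos θ + μ_s (m g cos θ + P sin θ) = m g sin θ.
Solving, P (cos θ + μ_s sin θ) = m g (sin θ − μ_s cos θ), so P = 4570×0.256/0.9937 = 1180 N.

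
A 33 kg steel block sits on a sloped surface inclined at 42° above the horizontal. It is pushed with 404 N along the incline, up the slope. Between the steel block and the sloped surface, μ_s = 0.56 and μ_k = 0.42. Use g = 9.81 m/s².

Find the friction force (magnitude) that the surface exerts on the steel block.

f ≈ 101 N (down the incline)

Normal force: N = m g cos θ = 33 × 9.81 × cos 42° = 240.6 N.
The friction needed for equilibrium is m g sin θ − P = 216.6 − 404 = -187.4 N, measured positive up-slope.
Static friction can supply at most μ_s N = 134.7 N.
|-187.4| exceeds 134.7 N, so the steel block slips up-slope; friction is kinetic, f = μ_k N = 0.42×240.6 = 101 N.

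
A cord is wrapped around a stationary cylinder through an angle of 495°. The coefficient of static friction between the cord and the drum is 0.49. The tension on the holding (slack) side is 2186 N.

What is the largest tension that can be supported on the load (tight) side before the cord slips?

At impending slip the capstan equation gives T₂/T₁ = e^{μβ} with β in radians.
β = 495° × π/180 = 8.639 rad.
e^{μβ} = e^{0.49×8.639} = 68.94.
T₂ = T₁ · e^{μβ} = 2186 × 68.94 = 151000 N.

T_max ≈ 151000 N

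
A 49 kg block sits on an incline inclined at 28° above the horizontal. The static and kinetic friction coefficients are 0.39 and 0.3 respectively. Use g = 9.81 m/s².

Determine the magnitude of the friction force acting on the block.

The normal reaction is N = m g cos θ = 424.4 N.
For equilibrium along the incline, friction must balance the weight component: f = m g sin θ = 225.7 N up the slope.
Static friction can supply at most μ_s N = 165.5 N.
Since |225.7| > 165.5 N, static friction cannot hold it; the block slides down the incline and kinetic friction applies: f = μ_k N = 0.3 × 424.4 = 127 N.

f ≈ 127 N (up the incline)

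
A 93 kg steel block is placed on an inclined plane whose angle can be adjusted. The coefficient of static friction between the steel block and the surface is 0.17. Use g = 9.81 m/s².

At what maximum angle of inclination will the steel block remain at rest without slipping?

At the slip threshold, m g sin θ = μ_s · m g cos θ, so tan θ = μ_s.
θ_max = arctan(0.17) = 9.65°.

θ_max ≈ 9.65°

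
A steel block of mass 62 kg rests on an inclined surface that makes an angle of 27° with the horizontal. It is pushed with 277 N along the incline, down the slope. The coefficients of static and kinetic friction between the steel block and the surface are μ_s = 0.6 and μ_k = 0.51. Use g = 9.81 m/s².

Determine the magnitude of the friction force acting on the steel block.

Normal force: N = m g cos θ = 62 × 9.81 × cos 27° = 541.9 N.
For equilibrium along the incline the friction force must supply f = m g sin θ + P = 276.1 + 277 = 553.1 N (positive meaning up-slope).
Static friction can supply at most μ_s N = 325.2 N.
Since |553.1| > 325.2 N, static friction cannot hold it; the steel block slides down the incline and kinetic friction applies: f = μ_k N = 0.51 × 541.9 = 276 N.

f ≈ 276 N (up the incline)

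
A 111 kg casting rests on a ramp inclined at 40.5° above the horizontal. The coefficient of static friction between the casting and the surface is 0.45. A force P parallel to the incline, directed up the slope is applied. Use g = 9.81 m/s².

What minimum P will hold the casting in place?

P_min ≈ 335 N

The casting tends to slide down (tan θ > μ_s), so at the point of impending slip friction acts up-slope at its limit: f = μ_s N.
P is parallel to the surface, so N = m g cos θ = 828 N.
Along the incline: P + μ_s N = m g sin θ, so P = 707 − 0.45×828 = 335 N.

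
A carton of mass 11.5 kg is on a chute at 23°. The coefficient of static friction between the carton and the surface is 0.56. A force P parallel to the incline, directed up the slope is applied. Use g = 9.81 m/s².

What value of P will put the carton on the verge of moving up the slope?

P ≈ 102 N

At impending motion up the slope, friction acts down-slope at its limit: f = μ_s N.
P is parallel to the surface, so N = m g cos θ = 104 N.
Along the incline: P = m g sin θ + μ_s N = 44.1 + 0.56×104 = 102 N.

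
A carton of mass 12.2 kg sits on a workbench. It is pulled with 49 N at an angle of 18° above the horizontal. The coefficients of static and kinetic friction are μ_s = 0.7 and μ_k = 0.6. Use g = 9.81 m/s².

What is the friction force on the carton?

f ≈ 46.6 N

N = m g − P sin α = 119.7 − 49×sin 18° = 104.5 N.
The horizontal driving force is P cos α = 46.6 N, so equilibrium needs friction f = 46.6 N.
μ_s N = 0.7 × 104.5 = 73.18 N.
Since 46.6 N does not exceed the limit, the carton stays at rest and f = 46.6 N.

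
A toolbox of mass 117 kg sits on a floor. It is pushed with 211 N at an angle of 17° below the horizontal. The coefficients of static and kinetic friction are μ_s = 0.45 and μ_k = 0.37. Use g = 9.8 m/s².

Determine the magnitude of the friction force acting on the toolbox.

The vertical component of P adds to the normal force: N = m g + P sin α = 1147 + 61.69 = 1208 N.
The horizontal driving force is P cos α = 201.8 N, so equilibrium needs friction f = 201.8 N.
The static-friction limit is μ_s N = 543.7 N.
Since 201.8 N does not exceed the limit, the toolbox stays at rest and f = 202 N.

f ≈ 202 N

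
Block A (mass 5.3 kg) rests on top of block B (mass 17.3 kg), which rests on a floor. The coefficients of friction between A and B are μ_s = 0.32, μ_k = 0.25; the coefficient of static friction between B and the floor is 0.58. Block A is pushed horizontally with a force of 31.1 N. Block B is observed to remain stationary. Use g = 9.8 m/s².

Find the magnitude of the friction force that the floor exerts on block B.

Between the blocks, N₁ = m_A g = 51.94 N.
So the A–B interface can sustain at most μ_s N₁ = 16.62 N of static friction.
Since P = 31.1 N > 16.62 N, A slides on B; the A–B friction is kinetic: f₁ = μ_k N₁ = 0.25×51.94 = 13 N.
B experiences an equal 13 N forward from A (third law). B is in equilibrium, so the floor supplies f₂ = 13 N of static friction (limit μ_s(m_A+m_B)g = 128.5 N, not exceeded).

f ≈ 13 N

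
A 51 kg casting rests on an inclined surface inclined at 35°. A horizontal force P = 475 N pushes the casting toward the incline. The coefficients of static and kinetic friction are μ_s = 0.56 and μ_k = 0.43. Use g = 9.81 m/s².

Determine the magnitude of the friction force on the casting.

f ≈ 102 N (down the incline)

Normal direction: N = m g cos θ + P sin θ = 682.3 N.
Parallel to the incline: P cos θ − m g sin θ = 389.1 − 287 = 102.1 N; the friction needed to balance this is 102.1 N acting down the slope.
The limit of static friction is μ_s N = 382.1 N.
|f_req| = 102.1 ≤ 382.1 N → the casting is in equilibrium; friction equals the required value.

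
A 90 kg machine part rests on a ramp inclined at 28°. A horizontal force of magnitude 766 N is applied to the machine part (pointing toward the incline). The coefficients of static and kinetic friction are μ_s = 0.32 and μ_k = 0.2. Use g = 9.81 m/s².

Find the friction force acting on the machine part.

f ≈ 262 N (down the incline)

Resolve perpendicular to the incline: N = m g cos θ + P sin θ = 90×9.81×cos 28° + 766×sin 28° = 1139 N.
Parallel to the incline: P cos θ − m g sin θ = 676.3 − 414.5 = 261.8 N; the friction needed to balance this is 261.8 N acting down the slope.
The limit of static friction is μ_s N = 364.5 N.
Since 261.8 N is within the 364.5 N limit, the machine part stays put and friction is exactly 262 N.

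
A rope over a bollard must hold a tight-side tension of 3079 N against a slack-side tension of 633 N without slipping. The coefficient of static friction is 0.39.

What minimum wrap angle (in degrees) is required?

β_min ≈ 232°

T₂/T₁ = e^{μβ} → β = ln(T₂/T₁)/μ.
β = ln(3079/633)/0.39 = 1.582/0.39 = 4.056 rad.
In degrees: β = 4.056 × 180/π = 232°.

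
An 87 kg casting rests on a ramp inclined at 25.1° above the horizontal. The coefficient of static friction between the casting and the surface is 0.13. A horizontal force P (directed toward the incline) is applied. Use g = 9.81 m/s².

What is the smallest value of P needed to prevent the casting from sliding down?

P_min ≈ 272 N

The casting tends to slide down (tan θ > μ_s), so at the point of impending slip friction acts up-slope at its limit: f = μ_s N.
Perpendicular to the incline: N = m g cos θ + P sin θ.
Along the incline: P cos θ + μ_s N = m g sin θ, i.e. P cos θ + μ_s (m g cos θ + P sin θ) = m g sin θ.
Solving, P (cos θ + μ_s sin θ) = m g (sin θ − μ_s cos θ), so P = 853×0.3065/0.9607 = 272 N.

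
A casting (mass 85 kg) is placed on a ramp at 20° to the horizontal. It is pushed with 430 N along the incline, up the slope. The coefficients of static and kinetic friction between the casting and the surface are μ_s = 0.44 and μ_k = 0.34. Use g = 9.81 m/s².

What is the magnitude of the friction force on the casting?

The normal reaction is N = m g cos θ = 783.6 N.
The friction needed for equilibrium is m g sin θ − P = 285.2 − 430 = -144.8 N, measured positive up-slope.
Static friction can supply at most μ_s N = 344.8 N.
Since |-144.8| ≤ 344.8 N, the casting remains in static equilibrium and friction takes exactly the required value.

f ≈ 145 N (down the incline)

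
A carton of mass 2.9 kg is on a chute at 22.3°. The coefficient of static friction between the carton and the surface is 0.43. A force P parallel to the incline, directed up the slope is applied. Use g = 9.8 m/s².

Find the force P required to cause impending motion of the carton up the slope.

At impending motion up the slope, friction acts down-slope at its limit: f = μ_s N.
P is parallel to the surface, so N = m g cos θ = 26.3 N.
Along the incline: P = m g sin θ + μ_s N = 10.8 + 0.43×26.3 = 22.1 N.

P ≈ 22.1 N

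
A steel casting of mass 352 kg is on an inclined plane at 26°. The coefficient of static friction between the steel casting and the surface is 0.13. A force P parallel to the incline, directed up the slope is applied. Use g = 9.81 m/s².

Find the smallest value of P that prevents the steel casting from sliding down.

P_min ≈ 1110 N

The steel casting tends to slide down (tan θ > μ_s), so at the point of impending slip friction acts up-slope at its limit: f = μ_s N.
P is parallel to the surface, so N = m g cos θ = 3100 N.
Along the incline: P + μ_s N = m g sin θ, so P = 1510 − 0.13×3100 = 1110 N.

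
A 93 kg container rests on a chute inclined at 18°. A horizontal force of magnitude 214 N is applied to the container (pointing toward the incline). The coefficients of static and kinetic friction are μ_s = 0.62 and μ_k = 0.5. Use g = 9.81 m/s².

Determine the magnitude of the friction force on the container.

Resolve perpendicular to the incline: N = m g cos θ + P sin θ = 93×9.81×cos 18° + 214×sin 18° = 933.8 N.
Parallel to the incline: P cos θ − m g sin θ = 203.5 − 281.9 = -78.4 N; the friction needed to balance this is 78.4 N acting up the slope.
Maximum static friction: μ_s N = 0.62 × 933.8 = 579 N.
|f_req| = 78.4 ≤ 579 N → the container is in equilibrium; friction equals the required value.

f ≈ 78.4 N (up the incline)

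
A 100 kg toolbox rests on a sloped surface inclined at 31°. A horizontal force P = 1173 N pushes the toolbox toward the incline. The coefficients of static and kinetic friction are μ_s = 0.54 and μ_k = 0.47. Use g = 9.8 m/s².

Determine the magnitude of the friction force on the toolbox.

f ≈ 501 N (down the incline)

Resolve perpendicular to the incline: N = m g cos θ + P sin θ = 100×9.8×cos 31° + 1173×sin 31° = 1444 N.
Parallel to the incline: P cos θ − m g sin θ = 1005 − 504.7 = 500.7 N; the friction needed to balance this is 500.7 N acting down the slope.
Maximum static friction: μ_s N = 0.54 × 1444 = 779.8 N.
|f_req| = 500.7 ≤ 779.8 N → the toolbox is in equilibrium; friction equals the required value.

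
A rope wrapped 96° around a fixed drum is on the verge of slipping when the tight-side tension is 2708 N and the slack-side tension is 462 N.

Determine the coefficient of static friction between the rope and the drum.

μ ≈ 1.06

T₂/T₁ = e^{μβ} → μ = ln(T₂/T₁)/β.
β = 96° = 1.676 rad.
μ = ln(2708/462)/1.676 = ln(5.861)/1.676 = 1.06.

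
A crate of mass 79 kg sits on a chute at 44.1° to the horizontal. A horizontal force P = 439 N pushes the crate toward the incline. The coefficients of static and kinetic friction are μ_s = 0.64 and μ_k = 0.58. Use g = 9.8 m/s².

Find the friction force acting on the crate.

Resolve perpendicular to the incline: N = m g cos θ + P sin θ = 79×9.8×cos 44.1° + 439×sin 44.1° = 861.5 N.
Parallel to the incline: P cos θ − m g sin θ = 315.3 − 538.8 = -223.5 N; the friction needed to balance this is 223.5 N acting up the slope.
Maximum static friction: μ_s N = 0.64 × 861.5 = 551.3 N.
Since 223.5 N is within the 551.3 N limit, the crate stays put and friction is exactly 224 N.

f ≈ 224 N (up the incline)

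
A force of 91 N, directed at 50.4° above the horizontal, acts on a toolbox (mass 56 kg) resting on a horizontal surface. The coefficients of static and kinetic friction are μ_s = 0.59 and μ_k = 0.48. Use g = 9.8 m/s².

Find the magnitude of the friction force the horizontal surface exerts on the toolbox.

The vertical component of P reduces the normal force: N = m g − P sin α = 548.8 − 70.12 = 478.7 N.
For equilibrium, f = P cos α = 91×cos 50.4° = 58.01 N.
μ_s N = 0.59 × 478.7 = 282.4 N.
Since 58.01 N does not exceed the limit, the toolbox stays at rest and f = 58 N.

f ≈ 58 N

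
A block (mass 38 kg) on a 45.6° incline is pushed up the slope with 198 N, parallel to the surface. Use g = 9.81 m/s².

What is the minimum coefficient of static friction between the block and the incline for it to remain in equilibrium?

N = m g cos θ = 260.8 N.
Friction must make up the shortfall along the incline: f = m g sin θ − P = 266.3 − 198 = 68.34 N.
At the threshold f = μ_s N, so μ_s,min = 68.34/260.8 = 0.262.

μ_s,min ≈ 0.262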